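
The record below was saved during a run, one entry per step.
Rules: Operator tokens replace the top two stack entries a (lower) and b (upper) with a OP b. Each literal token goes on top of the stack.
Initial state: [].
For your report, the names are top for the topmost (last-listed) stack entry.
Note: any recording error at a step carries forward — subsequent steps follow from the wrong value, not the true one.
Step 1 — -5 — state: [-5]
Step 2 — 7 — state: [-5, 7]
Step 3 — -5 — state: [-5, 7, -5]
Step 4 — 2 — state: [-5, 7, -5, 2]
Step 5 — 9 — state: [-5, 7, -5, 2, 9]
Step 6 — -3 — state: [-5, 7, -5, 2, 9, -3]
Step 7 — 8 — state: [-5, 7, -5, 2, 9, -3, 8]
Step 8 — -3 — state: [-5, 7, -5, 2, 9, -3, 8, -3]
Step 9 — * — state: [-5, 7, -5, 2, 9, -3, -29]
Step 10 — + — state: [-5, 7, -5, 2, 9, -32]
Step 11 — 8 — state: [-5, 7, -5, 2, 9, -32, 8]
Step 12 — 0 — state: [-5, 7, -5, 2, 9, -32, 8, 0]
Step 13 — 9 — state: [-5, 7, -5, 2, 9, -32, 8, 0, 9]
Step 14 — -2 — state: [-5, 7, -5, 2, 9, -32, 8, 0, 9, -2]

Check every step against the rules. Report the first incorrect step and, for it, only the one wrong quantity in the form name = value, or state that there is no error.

step 1: push -5: top = -5 -> exactly as logged
step 2: push 7: top = 7 -> no discrepancy
step 3: push -5: top = -5 -> agrees with the record
step 4: push 2: top = 2 -> no discrepancy
step 5: push 9: top = 9 -> exactly as logged
step 6: push -3: top = -3 -> confirmed correct
step 7: push 8: top = 8 -> verified
step 8: push -3: top = -3 -> same as recorded
step 9: 8 * -3 = -24 -> a discrepancy with the record
First incorrect step: 9; the correct value is top = -24.

step 9, top = -24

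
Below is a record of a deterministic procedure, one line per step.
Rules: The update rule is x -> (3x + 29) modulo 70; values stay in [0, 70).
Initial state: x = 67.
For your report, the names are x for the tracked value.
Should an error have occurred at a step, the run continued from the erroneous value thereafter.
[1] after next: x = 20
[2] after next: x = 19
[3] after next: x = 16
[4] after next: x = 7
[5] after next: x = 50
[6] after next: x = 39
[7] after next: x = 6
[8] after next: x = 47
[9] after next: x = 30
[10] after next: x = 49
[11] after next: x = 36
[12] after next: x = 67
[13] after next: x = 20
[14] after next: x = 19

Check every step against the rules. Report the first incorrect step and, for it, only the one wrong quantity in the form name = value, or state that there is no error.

1. x = (3*67 + 29) mod 70 = 20 (verified)
2. x = (3*20 + 29) mod 70 = 19 (consistent with the record)
3. x = (3*19 + 29) mod 70 = 16 (agrees with the record)
4. x = (3*16 + 29) mod 70 = 7 (same as recorded)
5. x = (3*7 + 29) mod 70 = 50 (confirmed correct)
6. x = (3*50 + 29) mod 70 = 39 (consistent with the record)
7. x = (3*39 + 29) mod 70 = 6 (in agreement)
8. x = (3*6 + 29) mod 70 = 47 (no discrepancy)
9. x = (3*47 + 29) mod 70 = 30 (checks out)
10. x = (3*30 + 29) mod 70 = 49 (consistent with the record)
11. x = (3*49 + 29) mod 70 = 36 (consistent with the record)
12. x = (3*36 + 29) mod 70 = 67 (matches)
13. x = (3*67 + 29) mod 70 = 20 (checks out)
14. x = (3*20 + 29) mod 70 = 19 (agrees with the record)
Each recorded entry agrees with the recomputation.

no error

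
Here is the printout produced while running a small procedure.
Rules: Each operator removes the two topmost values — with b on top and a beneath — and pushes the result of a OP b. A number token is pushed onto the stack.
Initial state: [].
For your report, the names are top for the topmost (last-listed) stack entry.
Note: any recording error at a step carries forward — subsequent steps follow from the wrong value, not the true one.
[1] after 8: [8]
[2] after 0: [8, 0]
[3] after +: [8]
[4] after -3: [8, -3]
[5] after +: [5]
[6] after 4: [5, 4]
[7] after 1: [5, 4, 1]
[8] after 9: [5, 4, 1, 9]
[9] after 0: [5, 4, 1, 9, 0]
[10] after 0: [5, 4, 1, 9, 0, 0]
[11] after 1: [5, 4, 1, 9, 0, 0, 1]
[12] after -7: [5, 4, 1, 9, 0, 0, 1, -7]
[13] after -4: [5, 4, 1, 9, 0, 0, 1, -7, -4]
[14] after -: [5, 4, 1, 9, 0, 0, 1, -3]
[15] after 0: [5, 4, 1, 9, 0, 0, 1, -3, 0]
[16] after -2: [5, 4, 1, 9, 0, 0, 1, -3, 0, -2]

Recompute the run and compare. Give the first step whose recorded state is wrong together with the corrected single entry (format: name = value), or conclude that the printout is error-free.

step 1: push 8: top = 8 -> checks out
step 2: push 0: top = 0 -> no discrepancy
step 3: 8 + 0 = 8 -> confirmed correct
step 4: push -3: top = -3 -> confirmed correct
step 5: 8 + -3 = 5 -> exactly as logged
step 6: push 4: top = 4 -> no discrepancy
step 7: push 1: top = 1 -> agrees with the printout
step 8: push 9: top = 9 -> agrees with the printout
step 9: push 0: top = 0 -> in agreement
step 10: push 0: top = 0 -> in agreement
step 11: push 1: top = 1 -> agrees with the printout
step 12: push -7: top = -7 -> consistent with the printout
step 13: push -4: top = -4 -> confirmed correct
step 14: -7 - -4 = -3 -> same as recorded
step 15: push 0: top = 0 -> matches
step 16: push -2: top = -2 -> agrees with the printout
The recomputation confirms every line.

no error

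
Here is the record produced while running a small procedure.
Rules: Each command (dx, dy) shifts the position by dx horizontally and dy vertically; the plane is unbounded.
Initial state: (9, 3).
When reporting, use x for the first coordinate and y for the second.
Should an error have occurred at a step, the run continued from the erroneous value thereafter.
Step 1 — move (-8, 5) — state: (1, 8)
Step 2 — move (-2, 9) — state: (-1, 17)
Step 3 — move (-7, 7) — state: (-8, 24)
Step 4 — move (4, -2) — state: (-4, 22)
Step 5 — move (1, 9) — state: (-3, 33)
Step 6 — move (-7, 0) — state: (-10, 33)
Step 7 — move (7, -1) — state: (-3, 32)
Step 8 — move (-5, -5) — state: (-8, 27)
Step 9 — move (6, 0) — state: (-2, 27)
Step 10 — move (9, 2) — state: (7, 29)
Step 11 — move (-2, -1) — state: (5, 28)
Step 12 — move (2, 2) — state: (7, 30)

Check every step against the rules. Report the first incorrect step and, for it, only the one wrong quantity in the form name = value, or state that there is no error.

step 5, y = 31

Step 1: x = 9 + (-8) = 1, y = 3 + (5) = 8 — same as recorded.
Step 2: x = 1 + (-2) = -1, y = 8 + (9) = 17 — agrees with the record.
Step 3: x = -1 + (-7) = -8, y = 17 + (7) = 24 — checks out.
Step 4: x = -8 + (4) = -4, y = 24 + (-2) = 22 — exactly as logged.
Step 5: x = -4 + (1) = -3, y = 22 + (9) = 31 — the record has a different value.
Conclusion: step 5 carries the first error; the entry should be y = 31.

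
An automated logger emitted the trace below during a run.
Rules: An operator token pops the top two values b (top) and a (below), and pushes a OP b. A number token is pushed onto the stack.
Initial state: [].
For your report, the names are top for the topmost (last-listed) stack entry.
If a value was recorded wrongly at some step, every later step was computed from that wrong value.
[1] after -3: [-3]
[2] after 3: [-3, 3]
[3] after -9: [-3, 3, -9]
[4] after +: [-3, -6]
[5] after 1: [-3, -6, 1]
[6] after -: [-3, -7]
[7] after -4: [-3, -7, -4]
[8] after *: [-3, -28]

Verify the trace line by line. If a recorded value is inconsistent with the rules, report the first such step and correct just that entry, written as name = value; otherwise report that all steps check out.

step 8, top = 28

Recomputing the run from the initial state:
step 1: [-3]
step 2: [-3, 3]
step 3: [-3, 3, -9]
step 4: [-3, -6]
step 5: [-3, -6, 1]
step 6: [-3, -7]
step 7: [-3, -7, -4]
step 8: [-3, 28]
The first disagreement with the trace is at step 8, where the value should be top = 28.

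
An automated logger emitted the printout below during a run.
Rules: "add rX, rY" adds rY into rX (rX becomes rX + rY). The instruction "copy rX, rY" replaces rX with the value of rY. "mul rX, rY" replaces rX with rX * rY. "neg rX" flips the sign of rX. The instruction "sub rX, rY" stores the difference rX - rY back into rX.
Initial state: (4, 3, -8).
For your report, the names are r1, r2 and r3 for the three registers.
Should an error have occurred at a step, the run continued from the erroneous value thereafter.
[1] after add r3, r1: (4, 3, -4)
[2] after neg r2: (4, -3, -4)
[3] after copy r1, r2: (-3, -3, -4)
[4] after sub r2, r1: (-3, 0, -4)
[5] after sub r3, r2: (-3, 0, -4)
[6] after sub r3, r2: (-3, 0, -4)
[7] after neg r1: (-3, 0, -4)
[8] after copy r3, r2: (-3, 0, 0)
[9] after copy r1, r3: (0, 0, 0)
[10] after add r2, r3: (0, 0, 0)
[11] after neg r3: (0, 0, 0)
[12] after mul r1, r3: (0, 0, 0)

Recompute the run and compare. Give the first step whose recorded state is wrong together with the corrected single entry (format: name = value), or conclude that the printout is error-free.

Recomputing the run from the initial state:
step 1: r1 = 4, r2 = 3, r3 = -4
step 2: r1 = 4, r2 = -3, r3 = -4
step 3: r1 = -3, r2 = -3, r3 = -4
step 4: r1 = -3, r2 = 0, r3 = -4
step 5: r1 = -3, r2 = 0, r3 = -4
step 6: r1 = -3, r2 = 0, r3 = -4
step 7: r1 = 3, r2 = 0, r3 = -4
step 8: r1 = 3, r2 = 0, r3 = 0
step 9: r1 = 0, r2 = 0, r3 = 0
step 10: r1 = 0, r2 = 0, r3 = 0
step 11: r1 = 0, r2 = 0, r3 = 0
step 12: r1 = 0, r2 = 0, r3 = 0
The first disagreement with the printout is at step 7, where the value should be r1 = 3.

step 7, r1 = 3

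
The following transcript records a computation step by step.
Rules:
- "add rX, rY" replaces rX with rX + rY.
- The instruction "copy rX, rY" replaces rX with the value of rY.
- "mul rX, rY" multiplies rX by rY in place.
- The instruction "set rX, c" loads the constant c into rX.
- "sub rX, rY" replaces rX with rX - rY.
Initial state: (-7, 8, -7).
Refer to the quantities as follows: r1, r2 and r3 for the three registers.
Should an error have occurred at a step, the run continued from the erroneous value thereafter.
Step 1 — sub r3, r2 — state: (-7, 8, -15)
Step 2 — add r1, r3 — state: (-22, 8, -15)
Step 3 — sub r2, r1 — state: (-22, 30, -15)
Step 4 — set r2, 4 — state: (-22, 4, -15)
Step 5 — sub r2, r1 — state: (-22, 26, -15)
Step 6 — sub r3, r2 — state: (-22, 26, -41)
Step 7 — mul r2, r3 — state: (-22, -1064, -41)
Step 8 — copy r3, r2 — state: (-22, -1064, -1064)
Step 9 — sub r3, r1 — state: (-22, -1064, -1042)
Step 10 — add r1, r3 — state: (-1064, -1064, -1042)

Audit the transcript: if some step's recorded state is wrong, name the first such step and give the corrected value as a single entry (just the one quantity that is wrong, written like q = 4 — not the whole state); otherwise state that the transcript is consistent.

step 7, r2 = -1066

1. r3 = -7 - 8 = -15 (same as recorded)
2. r1 = -7 + -15 = -22 (same as recorded)
3. r2 = 8 - -22 = 30 (verified)
4. r2 = 4 (matches)
5. r2 = 4 - -22 = 26 (consistent with the transcript)
6. r3 = -15 - 26 = -41 (consistent with the transcript)
7. r2 = 26 * -41 = -1066 (not what was recorded)
Conclusion: step 7 carries the first error; the entry should be r2 = -1066.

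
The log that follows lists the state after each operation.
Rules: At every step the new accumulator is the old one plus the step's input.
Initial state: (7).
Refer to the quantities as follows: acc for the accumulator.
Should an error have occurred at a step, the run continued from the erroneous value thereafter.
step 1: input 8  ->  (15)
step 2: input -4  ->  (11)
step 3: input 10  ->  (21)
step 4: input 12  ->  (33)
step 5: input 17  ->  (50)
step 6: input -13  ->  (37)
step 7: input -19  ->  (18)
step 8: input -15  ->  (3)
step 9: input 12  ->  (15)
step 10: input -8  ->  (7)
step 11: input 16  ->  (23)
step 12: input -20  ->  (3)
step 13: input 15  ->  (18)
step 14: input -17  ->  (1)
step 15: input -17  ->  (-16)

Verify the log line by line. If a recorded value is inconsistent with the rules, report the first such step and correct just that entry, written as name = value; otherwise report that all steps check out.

step 1: acc = 7 + 8 = 15 -> verified
step 2: acc = 15 + -4 = 11 -> verified
step 3: acc = 11 + 10 = 21 -> agrees with the log
step 4: acc = 21 + 12 = 33 -> consistent with the log
step 5: acc = 33 + 17 = 50 -> confirmed correct
step 6: acc = 50 + -13 = 37 -> verified
step 7: acc = 37 + -19 = 18 -> verified
step 8: acc = 18 + -15 = 3 -> agrees with the log
step 9: acc = 3 + 12 = 15 -> confirmed correct
step 10: acc = 15 + -8 = 7 -> no discrepancy
step 11: acc = 7 + 16 = 23 -> agrees with the log
step 12: acc = 23 + -20 = 3 -> same as recorded
step 13: acc = 3 + 15 = 18 -> verified
step 14: acc = 18 + -17 = 1 -> checks out
step 15: acc = 1 + -17 = -16 -> confirmed correct
No step deviates from the rules.

no error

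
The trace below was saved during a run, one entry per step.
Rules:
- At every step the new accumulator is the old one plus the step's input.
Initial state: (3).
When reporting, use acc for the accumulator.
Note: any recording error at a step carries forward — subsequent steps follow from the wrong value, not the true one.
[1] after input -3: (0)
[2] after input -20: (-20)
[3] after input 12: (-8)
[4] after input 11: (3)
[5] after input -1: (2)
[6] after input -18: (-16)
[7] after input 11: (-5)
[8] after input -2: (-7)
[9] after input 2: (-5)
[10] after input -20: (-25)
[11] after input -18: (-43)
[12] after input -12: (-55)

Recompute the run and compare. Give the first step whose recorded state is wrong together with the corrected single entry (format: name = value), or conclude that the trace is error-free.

1. acc = 3 + -3 = 0 (consistent with the trace)
2. acc = 0 + -20 = -20 (no discrepancy)
3. acc = -20 + 12 = -8 (verified)
4. acc = -8 + 11 = 3 (matches)
5. acc = 3 + -1 = 2 (same as recorded)
6. acc = 2 + -18 = -16 (exactly as logged)
7. acc = -16 + 11 = -5 (matches)
8. acc = -5 + -2 = -7 (exactly as logged)
9. acc = -7 + 2 = -5 (no discrepancy)
10. acc = -5 + -20 = -25 (consistent with the trace)
11. acc = -25 + -18 = -43 (same as recorded)
12. acc = -43 + -12 = -55 (exactly as logged)
All entries verified; no error found.

no error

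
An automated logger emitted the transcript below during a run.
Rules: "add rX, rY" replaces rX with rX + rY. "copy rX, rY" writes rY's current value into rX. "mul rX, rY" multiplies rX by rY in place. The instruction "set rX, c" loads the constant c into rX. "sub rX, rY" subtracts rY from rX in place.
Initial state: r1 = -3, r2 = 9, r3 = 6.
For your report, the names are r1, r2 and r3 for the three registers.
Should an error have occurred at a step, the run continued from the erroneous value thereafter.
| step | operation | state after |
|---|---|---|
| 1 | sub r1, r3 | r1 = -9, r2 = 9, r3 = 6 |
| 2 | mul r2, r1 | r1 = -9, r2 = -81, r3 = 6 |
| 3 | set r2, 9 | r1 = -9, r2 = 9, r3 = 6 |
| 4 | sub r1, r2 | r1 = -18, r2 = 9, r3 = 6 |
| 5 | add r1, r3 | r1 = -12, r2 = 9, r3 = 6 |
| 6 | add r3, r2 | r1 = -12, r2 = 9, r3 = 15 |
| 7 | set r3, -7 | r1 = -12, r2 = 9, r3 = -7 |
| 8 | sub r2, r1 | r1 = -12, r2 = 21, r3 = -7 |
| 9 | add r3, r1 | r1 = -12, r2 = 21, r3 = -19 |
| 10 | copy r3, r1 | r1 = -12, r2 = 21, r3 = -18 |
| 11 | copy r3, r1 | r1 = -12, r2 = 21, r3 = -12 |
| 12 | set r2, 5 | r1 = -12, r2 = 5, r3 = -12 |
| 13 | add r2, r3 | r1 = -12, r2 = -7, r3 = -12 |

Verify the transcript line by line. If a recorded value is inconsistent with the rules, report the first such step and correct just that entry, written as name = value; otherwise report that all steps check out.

step 10, r3 = -12

1. r1 = -3 - 6 = -9 (agrees with the transcript)
2. r2 = 9 * -9 = -81 (in agreement)
3. r2 = 9 (checks out)
4. r1 = -9 - 9 = -18 (verified)
5. r1 = -18 + 6 = -12 (consistent with the transcript)
6. r3 = 6 + 9 = 15 (in agreement)
7. r3 = -7 (consistent with the transcript)
8. r2 = 9 - -12 = 21 (no discrepancy)
9. r3 = -7 + -12 = -19 (no discrepancy)
10. r3 = -12 (a discrepancy with the transcript)
So the first discrepancy is step 10, where the right value is r3 = -12.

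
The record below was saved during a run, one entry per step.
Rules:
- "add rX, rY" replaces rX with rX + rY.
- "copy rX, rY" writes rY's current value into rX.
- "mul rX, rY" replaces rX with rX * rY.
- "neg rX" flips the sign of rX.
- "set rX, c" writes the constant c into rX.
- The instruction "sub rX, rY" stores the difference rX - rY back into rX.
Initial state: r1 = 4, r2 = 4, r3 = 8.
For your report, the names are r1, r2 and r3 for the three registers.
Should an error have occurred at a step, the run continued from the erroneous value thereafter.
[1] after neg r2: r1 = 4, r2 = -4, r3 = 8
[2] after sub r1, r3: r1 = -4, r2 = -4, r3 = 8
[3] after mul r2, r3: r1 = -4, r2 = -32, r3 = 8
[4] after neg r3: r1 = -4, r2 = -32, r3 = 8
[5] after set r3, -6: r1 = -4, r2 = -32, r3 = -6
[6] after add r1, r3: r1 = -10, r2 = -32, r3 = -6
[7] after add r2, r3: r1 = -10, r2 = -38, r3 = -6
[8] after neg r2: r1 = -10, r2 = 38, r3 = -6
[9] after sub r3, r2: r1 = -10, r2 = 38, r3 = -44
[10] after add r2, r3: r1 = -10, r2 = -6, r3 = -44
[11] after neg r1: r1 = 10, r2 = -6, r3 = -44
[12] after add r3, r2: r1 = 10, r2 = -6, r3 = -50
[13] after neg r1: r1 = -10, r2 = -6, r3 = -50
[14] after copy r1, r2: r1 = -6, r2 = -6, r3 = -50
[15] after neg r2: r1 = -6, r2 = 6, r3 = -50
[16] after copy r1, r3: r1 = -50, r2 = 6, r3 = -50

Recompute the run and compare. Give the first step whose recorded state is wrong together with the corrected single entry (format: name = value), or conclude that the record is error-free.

step 1: r2 = -(4) = -4 -> in agreement
step 2: r1 = 4 - 8 = -4 -> exactly as logged
step 3: r2 = -4 * 8 = -32 -> agrees with the record
step 4: r3 = -(8) = -8 -> the record disagrees here
First incorrect step: 4; the correct value is r3 = -8.

step 4, r3 = -8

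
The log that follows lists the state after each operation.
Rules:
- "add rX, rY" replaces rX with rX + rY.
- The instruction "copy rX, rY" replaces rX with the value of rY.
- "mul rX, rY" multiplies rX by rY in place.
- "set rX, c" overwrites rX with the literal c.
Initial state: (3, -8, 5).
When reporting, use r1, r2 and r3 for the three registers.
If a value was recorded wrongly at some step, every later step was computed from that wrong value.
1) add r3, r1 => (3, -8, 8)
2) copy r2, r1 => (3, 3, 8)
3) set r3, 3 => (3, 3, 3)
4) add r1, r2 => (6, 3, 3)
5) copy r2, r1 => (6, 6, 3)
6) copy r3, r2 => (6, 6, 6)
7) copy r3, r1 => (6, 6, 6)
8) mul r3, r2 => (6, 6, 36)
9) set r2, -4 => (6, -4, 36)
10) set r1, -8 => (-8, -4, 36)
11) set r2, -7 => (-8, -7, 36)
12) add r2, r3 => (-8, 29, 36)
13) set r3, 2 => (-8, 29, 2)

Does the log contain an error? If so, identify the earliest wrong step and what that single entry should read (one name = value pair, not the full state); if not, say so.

1. r3 = 5 + 3 = 8 (checks out)
2. r2 = 3 (checks out)
3. r3 = 3 (no discrepancy)
4. r1 = 3 + 3 = 6 (exactly as logged)
5. r2 = 6 (no discrepancy)
6. r3 = 6 (confirmed correct)
7. r3 = 6 (same as recorded)
8. r3 = 6 * 6 = 36 (confirmed correct)
9. r2 = -4 (verified)
10. r1 = -8 (verified)
11. r2 = -7 (same as recorded)
12. r2 = -7 + 36 = 29 (no discrepancy)
13. r3 = 2 (no discrepancy)
No step deviates from the rules.

no error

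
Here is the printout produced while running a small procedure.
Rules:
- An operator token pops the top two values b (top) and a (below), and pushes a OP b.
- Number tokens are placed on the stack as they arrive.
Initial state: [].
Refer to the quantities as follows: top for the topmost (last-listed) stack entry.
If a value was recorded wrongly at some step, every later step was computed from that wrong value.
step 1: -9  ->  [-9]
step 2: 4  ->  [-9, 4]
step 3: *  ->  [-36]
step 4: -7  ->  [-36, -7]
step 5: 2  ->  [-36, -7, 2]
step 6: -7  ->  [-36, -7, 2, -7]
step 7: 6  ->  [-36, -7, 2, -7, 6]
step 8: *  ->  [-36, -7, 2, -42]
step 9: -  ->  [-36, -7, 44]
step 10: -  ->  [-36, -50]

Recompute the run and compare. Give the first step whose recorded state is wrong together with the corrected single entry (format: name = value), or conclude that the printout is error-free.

step 10, top = -51

Step 1: push -9: top = -9 — no discrepancy.
Step 2: push 4: top = 4 — matches.
Step 3: -9 * 4 = -36 — verified.
Step 4: push -7: top = -7 — same as recorded.
Step 5: push 2: top = 2 — matches.
Step 6: push -7: top = -7 — no discrepancy.
Step 7: push 6: top = 6 — checks out.
Step 8: -7 * 6 = -42 — matches.
Step 9: 2 - -42 = 44 — no discrepancy.
Step 10: -7 - 44 = -51 — the recorded entry deviates here.
So the first discrepancy is step 10, where the right value is top = -51.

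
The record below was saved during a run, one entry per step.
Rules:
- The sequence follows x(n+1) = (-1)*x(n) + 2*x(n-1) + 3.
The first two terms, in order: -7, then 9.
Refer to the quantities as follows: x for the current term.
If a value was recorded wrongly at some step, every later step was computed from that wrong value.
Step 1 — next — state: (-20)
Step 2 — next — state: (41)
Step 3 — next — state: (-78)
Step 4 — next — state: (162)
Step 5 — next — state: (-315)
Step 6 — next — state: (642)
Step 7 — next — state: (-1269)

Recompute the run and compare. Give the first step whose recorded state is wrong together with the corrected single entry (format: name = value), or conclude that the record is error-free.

step 4, x = 163

Recomputing the run from the initial state:
step 1: x = -20
step 2: x = 41
step 3: x = -78
step 4: x = 163
step 5: x = -316
step 6: x = 645
step 7: x = -1274
The first disagreement with the record is at step 4, where the value should be x = 163.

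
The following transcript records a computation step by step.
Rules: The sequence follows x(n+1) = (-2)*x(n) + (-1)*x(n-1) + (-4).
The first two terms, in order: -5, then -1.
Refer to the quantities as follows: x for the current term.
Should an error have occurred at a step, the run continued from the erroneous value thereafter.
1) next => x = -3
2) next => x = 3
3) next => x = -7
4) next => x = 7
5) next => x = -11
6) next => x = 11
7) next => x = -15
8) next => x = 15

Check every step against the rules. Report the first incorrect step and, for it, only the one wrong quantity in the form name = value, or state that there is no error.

Step 1: x = -2*(-1) + (-1)*(-5) + (-4) = 3 — the recorded entry deviates here.
The earliest wrong entry is at step 1: it should read x = 3.

step 1, x = 3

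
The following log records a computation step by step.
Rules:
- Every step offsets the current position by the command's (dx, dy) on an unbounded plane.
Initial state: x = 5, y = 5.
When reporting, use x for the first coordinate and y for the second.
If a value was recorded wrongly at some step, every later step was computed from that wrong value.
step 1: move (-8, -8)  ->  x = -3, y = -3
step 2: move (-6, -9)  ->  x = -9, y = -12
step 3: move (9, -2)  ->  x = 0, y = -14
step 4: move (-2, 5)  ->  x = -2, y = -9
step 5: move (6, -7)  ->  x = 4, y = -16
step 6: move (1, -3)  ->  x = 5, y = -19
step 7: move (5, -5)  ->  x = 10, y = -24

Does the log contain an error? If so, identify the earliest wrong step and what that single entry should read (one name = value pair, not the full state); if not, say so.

no error

Recomputing the run from the initial state:
step 1: x = -3, y = -3
step 2: x = -9, y = -12
step 3: x = 0, y = -14
step 4: x = -2, y = -9
step 5: x = 4, y = -16
step 6: x = 5, y = -19
step 7: x = 10, y = -24
This matches the log at every step.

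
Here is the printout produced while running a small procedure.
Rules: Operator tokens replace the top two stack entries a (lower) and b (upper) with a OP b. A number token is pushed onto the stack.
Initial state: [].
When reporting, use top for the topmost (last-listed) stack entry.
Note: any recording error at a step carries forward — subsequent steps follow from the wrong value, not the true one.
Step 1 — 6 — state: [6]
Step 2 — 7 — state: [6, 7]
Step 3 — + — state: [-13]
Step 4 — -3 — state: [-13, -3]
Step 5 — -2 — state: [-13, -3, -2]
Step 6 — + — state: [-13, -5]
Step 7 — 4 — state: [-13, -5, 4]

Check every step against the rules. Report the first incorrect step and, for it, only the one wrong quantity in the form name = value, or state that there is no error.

Step 1: push 6: top = 6 — exactly as logged.
Step 2: push 7: top = 7 — no discrepancy.
Step 3: 6 + 7 = 13 — the entry is off here.
That makes step 3 the first incorrect line — top = 13 is what it should show.

step 3, top = 13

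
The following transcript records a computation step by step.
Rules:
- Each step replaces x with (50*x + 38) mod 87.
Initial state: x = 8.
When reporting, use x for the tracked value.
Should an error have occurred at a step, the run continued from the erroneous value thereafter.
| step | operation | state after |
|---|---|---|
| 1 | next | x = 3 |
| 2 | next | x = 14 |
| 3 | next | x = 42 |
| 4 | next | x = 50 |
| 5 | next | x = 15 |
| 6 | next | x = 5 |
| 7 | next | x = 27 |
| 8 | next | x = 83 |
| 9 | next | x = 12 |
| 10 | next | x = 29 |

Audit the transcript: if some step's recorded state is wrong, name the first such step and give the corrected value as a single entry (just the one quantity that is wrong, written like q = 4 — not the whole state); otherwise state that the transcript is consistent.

no error

Step 1: x = (50*8 + 38) mod 87 = 3 — in agreement.
Step 2: x = (50*3 + 38) mod 87 = 14 — agrees with the transcript.
Step 3: x = (50*14 + 38) mod 87 = 42 — verified.
Step 4: x = (50*42 + 38) mod 87 = 50 — no discrepancy.
Step 5: x = (50*50 + 38) mod 87 = 15 — agrees with the transcript.
Step 6: x = (50*15 + 38) mod 87 = 5 — in agreement.
Step 7: x = (50*5 + 38) mod 87 = 27 — confirmed correct.
Step 8: x = (50*27 + 38) mod 87 = 83 — exactly as logged.
Step 9: x = (50*83 + 38) mod 87 = 12 — same as recorded.
Step 10: x = (50*12 + 38) mod 87 = 29 — confirmed correct.
All entries verified; no error found.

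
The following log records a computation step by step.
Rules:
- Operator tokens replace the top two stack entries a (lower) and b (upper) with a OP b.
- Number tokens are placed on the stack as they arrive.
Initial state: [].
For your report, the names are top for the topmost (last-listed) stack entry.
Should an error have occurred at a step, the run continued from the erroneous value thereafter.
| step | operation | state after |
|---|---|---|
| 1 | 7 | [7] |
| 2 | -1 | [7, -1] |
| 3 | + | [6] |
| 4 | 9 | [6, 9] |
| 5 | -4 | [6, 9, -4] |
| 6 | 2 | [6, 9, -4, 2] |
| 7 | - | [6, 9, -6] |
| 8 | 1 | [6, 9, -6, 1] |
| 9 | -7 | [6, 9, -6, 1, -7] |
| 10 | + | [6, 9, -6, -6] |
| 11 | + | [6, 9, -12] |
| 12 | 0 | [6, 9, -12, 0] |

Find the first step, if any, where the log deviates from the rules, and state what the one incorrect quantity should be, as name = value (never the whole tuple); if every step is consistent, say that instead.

no error

step 1: push 7: top = 7 -> agrees with the log
step 2: push -1: top = -1 -> same as recorded
step 3: 7 + -1 = 6 -> consistent with the log
step 4: push 9: top = 9 -> in agreement
step 5: push -4: top = -4 -> no discrepancy
step 6: push 2: top = 2 -> matches
step 7: -4 - 2 = -6 -> matches
step 8: push 1: top = 1 -> verified
step 9: push -7: top = -7 -> in agreement
step 10: 1 + -7 = -6 -> consistent with the log
step 11: -6 + -6 = -12 -> confirmed correct
step 12: push 0: top = 0 -> matches
Each recorded entry agrees with the recomputation.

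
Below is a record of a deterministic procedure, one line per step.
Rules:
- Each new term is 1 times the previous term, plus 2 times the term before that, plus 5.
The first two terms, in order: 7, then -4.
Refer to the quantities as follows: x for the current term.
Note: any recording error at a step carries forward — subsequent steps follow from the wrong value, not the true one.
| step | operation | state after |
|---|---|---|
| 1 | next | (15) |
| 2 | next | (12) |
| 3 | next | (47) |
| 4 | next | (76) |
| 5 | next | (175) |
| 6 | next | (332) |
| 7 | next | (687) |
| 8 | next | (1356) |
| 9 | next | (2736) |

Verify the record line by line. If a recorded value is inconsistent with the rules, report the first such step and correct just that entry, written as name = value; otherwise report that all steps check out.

step 9, x = 2735

step 1: x = 1*(-4) + (2)*(7) + (5) = 15 -> matches
step 2: x = 1*(15) + (2)*(-4) + (5) = 12 -> consistent with the record
step 3: x = 1*(12) + (2)*(15) + (5) = 47 -> verified
step 4: x = 1*(47) + (2)*(12) + (5) = 76 -> checks out
step 5: x = 1*(76) + (2)*(47) + (5) = 175 -> exactly as logged
step 6: x = 1*(175) + (2)*(76) + (5) = 332 -> confirmed correct
step 7: x = 1*(332) + (2)*(175) + (5) = 687 -> exactly as logged
step 8: x = 1*(687) + (2)*(332) + (5) = 1356 -> consistent with the record
step 9: x = 1*(1356) + (2)*(687) + (5) = 2735 -> the entry is off here
Step 9 is the first one off; corrected, x = 2735.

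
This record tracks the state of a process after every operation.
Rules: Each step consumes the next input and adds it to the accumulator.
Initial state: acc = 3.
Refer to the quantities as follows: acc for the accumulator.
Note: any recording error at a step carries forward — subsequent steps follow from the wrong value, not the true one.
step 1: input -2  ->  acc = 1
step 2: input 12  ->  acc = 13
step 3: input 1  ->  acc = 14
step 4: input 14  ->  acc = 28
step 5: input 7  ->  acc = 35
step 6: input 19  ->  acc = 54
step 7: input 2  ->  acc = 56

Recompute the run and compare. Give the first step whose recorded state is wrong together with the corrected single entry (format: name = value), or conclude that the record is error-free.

step 1: acc = 3 + -2 = 1 -> no discrepancy
step 2: acc = 1 + 12 = 13 -> in agreement
step 3: acc = 13 + 1 = 14 -> same as recorded
step 4: acc = 14 + 14 = 28 -> exactly as logged
step 5: acc = 28 + 7 = 35 -> no discrepancy
step 6: acc = 35 + 19 = 54 -> confirmed correct
step 7: acc = 54 + 2 = 56 -> verified
The whole run recomputes cleanly — no discrepancies.

no error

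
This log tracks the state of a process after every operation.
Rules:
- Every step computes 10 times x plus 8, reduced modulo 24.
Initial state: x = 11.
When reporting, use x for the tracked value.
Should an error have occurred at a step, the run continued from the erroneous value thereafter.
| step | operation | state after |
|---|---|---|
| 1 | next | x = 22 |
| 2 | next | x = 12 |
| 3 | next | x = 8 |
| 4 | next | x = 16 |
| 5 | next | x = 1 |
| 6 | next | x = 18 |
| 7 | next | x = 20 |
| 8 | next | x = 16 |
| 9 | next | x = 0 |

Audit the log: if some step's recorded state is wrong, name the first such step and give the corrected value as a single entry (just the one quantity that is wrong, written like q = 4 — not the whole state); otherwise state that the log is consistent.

step 1: x = (10*11 + 8) mod 24 = 22 -> verified
step 2: x = (10*22 + 8) mod 24 = 12 -> matches
step 3: x = (10*12 + 8) mod 24 = 8 -> confirmed correct
step 4: x = (10*8 + 8) mod 24 = 16 -> consistent with the log
step 5: x = (10*16 + 8) mod 24 = 0 -> the entry is off here
The earliest wrong entry is at step 5: it should read x = 0.

step 5, x = 0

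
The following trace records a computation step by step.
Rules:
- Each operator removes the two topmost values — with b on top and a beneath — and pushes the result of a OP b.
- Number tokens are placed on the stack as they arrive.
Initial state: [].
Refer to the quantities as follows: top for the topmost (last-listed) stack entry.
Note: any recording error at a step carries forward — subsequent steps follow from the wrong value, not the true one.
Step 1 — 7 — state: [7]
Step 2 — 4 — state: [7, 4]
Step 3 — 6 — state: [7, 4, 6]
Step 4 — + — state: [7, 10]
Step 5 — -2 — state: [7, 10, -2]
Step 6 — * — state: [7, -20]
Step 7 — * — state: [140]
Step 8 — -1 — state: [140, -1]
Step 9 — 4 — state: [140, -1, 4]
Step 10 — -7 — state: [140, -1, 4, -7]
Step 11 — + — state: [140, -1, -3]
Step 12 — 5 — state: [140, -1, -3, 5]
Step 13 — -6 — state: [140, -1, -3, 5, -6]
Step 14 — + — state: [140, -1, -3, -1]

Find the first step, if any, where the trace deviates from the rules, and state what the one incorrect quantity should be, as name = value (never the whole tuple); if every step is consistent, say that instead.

Step 1: push 7: top = 7 — checks out.
Step 2: push 4: top = 4 — same as recorded.
Step 3: push 6: top = 6 — consistent with the trace.
Step 4: 4 + 6 = 10 — consistent with the trace.
Step 5: push -2: top = -2 — same as recorded.
Step 6: 10 * -2 = -20 — matches.
Step 7: 7 * -20 = -140 — the recorded entry deviates here.
Conclusion: step 7 carries the first error; the entry should be top = -140.

step 7, top = -140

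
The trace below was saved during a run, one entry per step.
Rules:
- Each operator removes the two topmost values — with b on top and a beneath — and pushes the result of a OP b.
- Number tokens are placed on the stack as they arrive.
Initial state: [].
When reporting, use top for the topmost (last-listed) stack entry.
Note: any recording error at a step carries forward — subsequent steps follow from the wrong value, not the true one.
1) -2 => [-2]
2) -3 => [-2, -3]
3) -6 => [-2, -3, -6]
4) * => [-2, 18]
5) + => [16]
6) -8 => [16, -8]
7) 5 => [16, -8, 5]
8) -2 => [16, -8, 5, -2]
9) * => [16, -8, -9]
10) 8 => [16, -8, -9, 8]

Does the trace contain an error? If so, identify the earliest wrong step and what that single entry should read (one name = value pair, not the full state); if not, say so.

1. push -2: top = -2 (verified)
2. push -3: top = -3 (in agreement)
3. push -6: top = -6 (confirmed correct)
4. -3 * -6 = 18 (same as recorded)
5. -2 + 18 = 16 (confirmed correct)
6. push -8: top = -8 (checks out)
7. push 5: top = 5 (same as recorded)
8. push -2: top = -2 (agrees with the trace)
9. 5 * -2 = -10 (not what was recorded)
First deviation found at step 9; the corrected entry is top = -10.

step 9, top = -10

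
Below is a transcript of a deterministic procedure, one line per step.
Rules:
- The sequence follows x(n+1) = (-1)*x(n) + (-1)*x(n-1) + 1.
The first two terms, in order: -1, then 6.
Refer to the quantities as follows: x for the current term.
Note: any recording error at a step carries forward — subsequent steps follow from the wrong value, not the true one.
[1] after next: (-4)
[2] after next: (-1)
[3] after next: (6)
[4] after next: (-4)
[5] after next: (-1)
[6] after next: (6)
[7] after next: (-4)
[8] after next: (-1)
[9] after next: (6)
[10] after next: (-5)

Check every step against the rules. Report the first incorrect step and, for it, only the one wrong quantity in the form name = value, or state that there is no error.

step 10, x = -4

Step 1: x = -1*(6) + (-1)*(-1) + (1) = -4 — checks out.
Step 2: x = -1*(-4) + (-1)*(6) + (1) = -1 — no discrepancy.
Step 3: x = -1*(-1) + (-1)*(-4) + (1) = 6 — checks out.
Step 4: x = -1*(6) + (-1)*(-1) + (1) = -4 — verified.
Step 5: x = -1*(-4) + (-1)*(6) + (1) = -1 — same as recorded.
Step 6: x = -1*(-1) + (-1)*(-4) + (1) = 6 — no discrepancy.
Step 7: x = -1*(6) + (-1)*(-1) + (1) = -4 — no discrepancy.
Step 8: x = -1*(-4) + (-1)*(6) + (1) = -1 — consistent with the transcript.
Step 9: x = -1*(-1) + (-1)*(-4) + (1) = 6 — matches.
Step 10: x = -1*(6) + (-1)*(-1) + (1) = -4 — a discrepancy with the transcript.
That makes step 10 the first incorrect line — x = -4 is what it should show.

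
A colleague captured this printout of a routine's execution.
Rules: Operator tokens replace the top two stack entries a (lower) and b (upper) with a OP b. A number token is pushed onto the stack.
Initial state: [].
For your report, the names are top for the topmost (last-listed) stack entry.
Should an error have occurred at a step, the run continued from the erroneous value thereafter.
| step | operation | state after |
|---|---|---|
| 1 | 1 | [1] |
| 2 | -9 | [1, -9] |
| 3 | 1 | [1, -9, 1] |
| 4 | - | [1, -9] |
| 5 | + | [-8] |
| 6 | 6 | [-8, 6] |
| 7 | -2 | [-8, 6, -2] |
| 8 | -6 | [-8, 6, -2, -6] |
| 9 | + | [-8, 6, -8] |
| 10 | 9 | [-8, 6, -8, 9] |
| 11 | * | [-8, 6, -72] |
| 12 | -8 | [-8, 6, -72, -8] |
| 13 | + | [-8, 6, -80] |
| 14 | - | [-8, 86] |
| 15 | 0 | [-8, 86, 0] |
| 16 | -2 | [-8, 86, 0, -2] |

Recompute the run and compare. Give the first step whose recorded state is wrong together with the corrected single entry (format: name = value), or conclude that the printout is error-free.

step 4, top = -10

step 1: push 1: top = 1 -> no discrepancy
step 2: push -9: top = -9 -> same as recorded
step 3: push 1: top = 1 -> consistent with the printout
step 4: -9 - 1 = -10 -> a discrepancy with the printout
The earliest wrong entry is at step 4: it should read top = -10.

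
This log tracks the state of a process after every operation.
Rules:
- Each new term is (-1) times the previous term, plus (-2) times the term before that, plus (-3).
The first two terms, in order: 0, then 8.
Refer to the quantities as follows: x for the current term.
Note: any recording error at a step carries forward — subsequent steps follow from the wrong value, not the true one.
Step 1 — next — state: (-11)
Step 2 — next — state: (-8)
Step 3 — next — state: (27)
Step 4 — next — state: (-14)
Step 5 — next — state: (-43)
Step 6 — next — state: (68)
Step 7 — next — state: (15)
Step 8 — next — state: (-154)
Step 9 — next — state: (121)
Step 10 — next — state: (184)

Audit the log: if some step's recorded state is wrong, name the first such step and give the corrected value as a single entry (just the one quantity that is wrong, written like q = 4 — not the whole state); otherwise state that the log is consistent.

no error

Recomputing the run from the initial state:
step 1: x = -11
step 2: x = -8
step 3: x = 27
step 4: x = -14
step 5: x = -43
step 6: x = 68
step 7: x = 15
step 8: x = -154
step 9: x = 121
step 10: x = 184
This matches the log at every step.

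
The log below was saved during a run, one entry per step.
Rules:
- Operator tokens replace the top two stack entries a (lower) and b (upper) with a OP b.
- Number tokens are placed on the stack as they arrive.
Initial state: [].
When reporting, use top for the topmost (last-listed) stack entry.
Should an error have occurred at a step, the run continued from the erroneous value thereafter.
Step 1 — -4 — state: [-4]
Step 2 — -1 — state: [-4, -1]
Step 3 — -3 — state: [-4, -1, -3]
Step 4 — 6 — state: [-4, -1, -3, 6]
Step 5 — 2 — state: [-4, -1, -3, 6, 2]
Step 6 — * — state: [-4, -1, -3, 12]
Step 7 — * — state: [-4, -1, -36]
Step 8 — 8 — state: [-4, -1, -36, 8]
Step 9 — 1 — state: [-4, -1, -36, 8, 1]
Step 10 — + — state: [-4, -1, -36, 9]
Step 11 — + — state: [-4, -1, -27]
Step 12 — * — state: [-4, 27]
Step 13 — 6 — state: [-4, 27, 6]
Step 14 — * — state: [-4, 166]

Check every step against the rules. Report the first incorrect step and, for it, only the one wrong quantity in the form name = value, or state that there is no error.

1. push -4: top = -4 (verified)
2. push -1: top = -1 (agrees with the log)
3. push -3: top = -3 (checks out)
4. push 6: top = 6 (agrees with the log)
5. push 2: top = 2 (verified)
6. 6 * 2 = 12 (agrees with the log)
7. -3 * 12 = -36 (verified)
8. push 8: top = 8 (consistent with the log)
9. push 1: top = 1 (consistent with the log)
10. 8 + 1 = 9 (agrees with the log)
11. -36 + 9 = -27 (checks out)
12. -1 * -27 = 27 (no discrepancy)
13. push 6: top = 6 (verified)
14. 27 * 6 = 162 (the recorded entry deviates here)
Step 14 is the first one off; corrected, top = 162.

step 14, top = 162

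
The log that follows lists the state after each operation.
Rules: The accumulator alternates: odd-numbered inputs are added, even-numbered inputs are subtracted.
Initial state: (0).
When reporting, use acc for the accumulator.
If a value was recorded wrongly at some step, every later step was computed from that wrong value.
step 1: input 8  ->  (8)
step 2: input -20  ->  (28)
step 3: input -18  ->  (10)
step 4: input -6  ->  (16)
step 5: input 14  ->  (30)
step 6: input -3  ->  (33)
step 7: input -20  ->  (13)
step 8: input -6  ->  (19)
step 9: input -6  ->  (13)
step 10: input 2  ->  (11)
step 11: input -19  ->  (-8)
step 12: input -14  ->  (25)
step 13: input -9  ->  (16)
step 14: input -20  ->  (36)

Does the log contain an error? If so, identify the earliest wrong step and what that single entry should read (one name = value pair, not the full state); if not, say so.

step 12, acc = 6

Step 1: acc = 0 + 8 = 8 — agrees with the log.
Step 2: acc = 8 - -20 = 28 — checks out.
Step 3: acc = 28 + -18 = 10 — matches.
Step 4: acc = 10 - -6 = 16 — consistent with the log.
Step 5: acc = 16 + 14 = 30 — confirmed correct.
Step 6: acc = 30 - -3 = 33 — confirmed correct.
Step 7: acc = 33 + -20 = 13 — verified.
Step 8: acc = 13 - -6 = 19 — checks out.
Step 9: acc = 19 + -6 = 13 — agrees with the log.
Step 10: acc = 13 - 2 = 11 — exactly as logged.
Step 11: acc = 11 + -19 = -8 — matches.
Step 12: acc = -8 - -14 = 6 — first mismatch against the log.
The earliest wrong entry is at step 12: it should read acc = 6.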